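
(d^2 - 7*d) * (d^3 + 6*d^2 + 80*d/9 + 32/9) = d^5 - d^4 - 298*d^3/9 - 176*d^2/3 - 224*d/9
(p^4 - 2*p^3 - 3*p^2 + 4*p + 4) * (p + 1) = p^5 - p^4 - 5*p^3 + p^2 + 8*p + 4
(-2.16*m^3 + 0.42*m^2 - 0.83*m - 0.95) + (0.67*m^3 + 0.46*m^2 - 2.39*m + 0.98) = -1.49*m^3 + 0.88*m^2 - 3.22*m + 0.03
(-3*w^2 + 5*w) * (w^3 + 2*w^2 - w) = -3*w^5 - w^4 + 13*w^3 - 5*w^2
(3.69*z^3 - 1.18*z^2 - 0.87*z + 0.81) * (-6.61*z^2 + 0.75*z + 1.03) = -24.3909*z^5 + 10.5673*z^4 + 8.6664*z^3 - 7.222*z^2 - 0.2886*z + 0.8343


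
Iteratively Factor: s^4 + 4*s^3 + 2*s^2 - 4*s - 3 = (s + 3)*(s^3 + s^2 - s - 1) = (s + 1)*(s + 3)*(s^2 - 1) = (s - 1)*(s + 1)*(s + 3)*(s + 1)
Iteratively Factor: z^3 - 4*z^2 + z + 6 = (z + 1)*(z^2 - 5*z + 6) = (z - 2)*(z + 1)*(z - 3)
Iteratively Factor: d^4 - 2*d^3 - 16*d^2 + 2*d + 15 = (d + 3)*(d^3 - 5*d^2 - d + 5) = (d - 5)*(d + 3)*(d^2 - 1) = (d - 5)*(d + 1)*(d + 3)*(d - 1)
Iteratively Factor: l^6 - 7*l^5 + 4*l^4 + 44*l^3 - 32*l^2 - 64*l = (l - 4)*(l^5 - 3*l^4 - 8*l^3 + 12*l^2 + 16*l) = l*(l - 4)*(l^4 - 3*l^3 - 8*l^2 + 12*l + 16) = l*(l - 4)*(l + 2)*(l^3 - 5*l^2 + 2*l + 8) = l*(l - 4)^2*(l + 2)*(l^2 - l - 2) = l*(l - 4)^2*(l + 1)*(l + 2)*(l - 2)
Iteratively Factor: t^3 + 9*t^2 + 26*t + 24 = (t + 2)*(t^2 + 7*t + 12) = (t + 2)*(t + 3)*(t + 4)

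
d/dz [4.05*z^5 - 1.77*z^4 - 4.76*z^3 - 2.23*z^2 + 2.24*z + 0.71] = 20.25*z^4 - 7.08*z^3 - 14.28*z^2 - 4.46*z + 2.24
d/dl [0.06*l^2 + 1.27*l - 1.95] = 0.12*l + 1.27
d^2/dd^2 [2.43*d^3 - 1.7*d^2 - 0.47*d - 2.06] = 14.58*d - 3.4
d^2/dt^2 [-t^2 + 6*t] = -2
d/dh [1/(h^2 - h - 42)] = (1 - 2*h)/(-h^2 + h + 42)^2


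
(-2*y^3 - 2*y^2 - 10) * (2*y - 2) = -4*y^4 + 4*y^2 - 20*y + 20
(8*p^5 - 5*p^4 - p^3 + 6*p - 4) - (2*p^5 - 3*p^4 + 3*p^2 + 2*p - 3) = 6*p^5 - 2*p^4 - p^3 - 3*p^2 + 4*p - 1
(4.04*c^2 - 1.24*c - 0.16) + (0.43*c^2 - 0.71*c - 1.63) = 4.47*c^2 - 1.95*c - 1.79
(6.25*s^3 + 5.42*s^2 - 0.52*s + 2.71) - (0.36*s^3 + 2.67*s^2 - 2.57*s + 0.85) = 5.89*s^3 + 2.75*s^2 + 2.05*s + 1.86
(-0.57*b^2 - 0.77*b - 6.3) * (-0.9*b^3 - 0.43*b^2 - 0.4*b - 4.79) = 0.513*b^5 + 0.9381*b^4 + 6.2291*b^3 + 5.7473*b^2 + 6.2083*b + 30.177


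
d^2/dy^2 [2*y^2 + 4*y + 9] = 4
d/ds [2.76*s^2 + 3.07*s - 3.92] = 5.52*s + 3.07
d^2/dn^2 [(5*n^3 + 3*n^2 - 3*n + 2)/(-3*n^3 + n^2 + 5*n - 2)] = 12*(-7*n^6 - 24*n^5 - 15*n^4 + 17*n^3 + 18*n^2 - 6*n - 6)/(27*n^9 - 27*n^8 - 126*n^7 + 143*n^6 + 174*n^5 - 249*n^4 - 29*n^3 + 138*n^2 - 60*n + 8)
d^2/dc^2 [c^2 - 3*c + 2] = 2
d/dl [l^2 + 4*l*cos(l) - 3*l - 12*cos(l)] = -4*l*sin(l) + 2*l + 12*sin(l) + 4*cos(l) - 3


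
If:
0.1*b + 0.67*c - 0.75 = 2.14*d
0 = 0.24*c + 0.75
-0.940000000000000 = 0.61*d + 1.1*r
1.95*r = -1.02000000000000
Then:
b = 15.65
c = -3.12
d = -0.60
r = -0.52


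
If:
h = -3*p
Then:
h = -3*p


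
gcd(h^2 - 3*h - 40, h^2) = 1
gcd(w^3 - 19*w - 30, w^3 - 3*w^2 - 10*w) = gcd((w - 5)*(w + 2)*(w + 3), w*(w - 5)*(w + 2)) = w^2 - 3*w - 10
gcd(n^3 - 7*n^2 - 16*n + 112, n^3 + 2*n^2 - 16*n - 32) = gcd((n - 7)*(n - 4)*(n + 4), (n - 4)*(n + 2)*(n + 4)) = n^2 - 16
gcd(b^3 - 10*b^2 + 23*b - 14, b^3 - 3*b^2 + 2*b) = b^2 - 3*b + 2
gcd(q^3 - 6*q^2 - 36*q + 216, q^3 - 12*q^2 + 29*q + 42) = q - 6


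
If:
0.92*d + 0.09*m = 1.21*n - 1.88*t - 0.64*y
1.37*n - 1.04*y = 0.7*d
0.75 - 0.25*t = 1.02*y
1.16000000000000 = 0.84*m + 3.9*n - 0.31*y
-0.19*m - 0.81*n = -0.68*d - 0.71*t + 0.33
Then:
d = 0.73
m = -2.59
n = 0.91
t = 0.11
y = 0.71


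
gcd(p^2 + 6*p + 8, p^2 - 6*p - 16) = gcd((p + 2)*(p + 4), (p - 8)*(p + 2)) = p + 2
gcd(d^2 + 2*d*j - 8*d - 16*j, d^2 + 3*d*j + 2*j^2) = d + 2*j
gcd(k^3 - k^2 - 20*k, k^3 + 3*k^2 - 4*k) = k^2 + 4*k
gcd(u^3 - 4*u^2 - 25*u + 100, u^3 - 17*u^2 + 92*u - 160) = u^2 - 9*u + 20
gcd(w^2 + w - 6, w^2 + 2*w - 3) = w + 3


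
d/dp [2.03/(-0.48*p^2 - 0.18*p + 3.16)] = (1.9488*p + 0.3654)/(0.48*p^2 + 0.18*p - 3.16)^2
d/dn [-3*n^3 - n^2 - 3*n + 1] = -9*n^2 - 2*n - 3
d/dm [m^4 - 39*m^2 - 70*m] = 4*m^3 - 78*m - 70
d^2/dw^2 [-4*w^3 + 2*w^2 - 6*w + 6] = 4 - 24*w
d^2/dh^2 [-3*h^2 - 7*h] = -6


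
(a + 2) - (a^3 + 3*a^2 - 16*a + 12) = -a^3 - 3*a^2 + 17*a - 10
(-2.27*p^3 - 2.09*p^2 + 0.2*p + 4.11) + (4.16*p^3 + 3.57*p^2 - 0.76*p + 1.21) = 1.89*p^3 + 1.48*p^2 - 0.56*p + 5.32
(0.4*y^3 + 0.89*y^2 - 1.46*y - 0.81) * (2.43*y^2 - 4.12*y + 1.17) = 0.972*y^5 + 0.5147*y^4 - 6.7466*y^3 + 5.0882*y^2 + 1.629*y - 0.9477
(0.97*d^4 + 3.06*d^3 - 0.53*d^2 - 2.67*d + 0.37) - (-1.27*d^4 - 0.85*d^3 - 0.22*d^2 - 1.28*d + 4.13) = 2.24*d^4 + 3.91*d^3 - 0.31*d^2 - 1.39*d - 3.76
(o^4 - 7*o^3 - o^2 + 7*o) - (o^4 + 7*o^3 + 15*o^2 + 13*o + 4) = -14*o^3 - 16*o^2 - 6*o - 4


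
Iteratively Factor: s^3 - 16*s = (s)*(s^2 - 16) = s*(s - 4)*(s + 4)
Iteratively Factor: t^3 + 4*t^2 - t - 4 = (t + 1)*(t^2 + 3*t - 4) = (t - 1)*(t + 1)*(t + 4)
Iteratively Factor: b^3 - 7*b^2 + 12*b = (b)*(b^2 - 7*b + 12) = b*(b - 4)*(b - 3)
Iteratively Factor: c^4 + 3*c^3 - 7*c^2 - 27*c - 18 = (c + 2)*(c^3 + c^2 - 9*c - 9) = (c + 1)*(c + 2)*(c^2 - 9) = (c + 1)*(c + 2)*(c + 3)*(c - 3)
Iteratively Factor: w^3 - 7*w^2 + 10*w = (w - 2)*(w^2 - 5*w) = w*(w - 2)*(w - 5)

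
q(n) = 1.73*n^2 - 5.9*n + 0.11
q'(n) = 3.46*n - 5.9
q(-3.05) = 34.20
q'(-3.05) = -16.45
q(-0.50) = 3.49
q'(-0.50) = -7.63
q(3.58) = 1.16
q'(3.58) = 6.49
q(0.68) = -3.10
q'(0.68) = -3.55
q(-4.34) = 58.30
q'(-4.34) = -20.92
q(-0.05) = 0.41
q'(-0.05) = -6.07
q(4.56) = 9.18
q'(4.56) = 9.88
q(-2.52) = 25.96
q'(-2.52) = -14.62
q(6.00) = 26.99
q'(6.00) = 14.86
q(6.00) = 26.99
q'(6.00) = 14.86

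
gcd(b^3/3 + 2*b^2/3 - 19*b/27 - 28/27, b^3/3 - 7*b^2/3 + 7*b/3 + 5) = b + 1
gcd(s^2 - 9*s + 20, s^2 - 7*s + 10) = s - 5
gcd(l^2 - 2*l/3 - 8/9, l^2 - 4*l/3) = l - 4/3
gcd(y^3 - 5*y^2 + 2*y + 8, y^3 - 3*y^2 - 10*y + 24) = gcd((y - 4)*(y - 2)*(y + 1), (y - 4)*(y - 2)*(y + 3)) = y^2 - 6*y + 8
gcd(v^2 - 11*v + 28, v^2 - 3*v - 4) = v - 4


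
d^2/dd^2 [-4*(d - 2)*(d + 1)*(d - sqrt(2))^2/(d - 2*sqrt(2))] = 8*(-3*d^4 + d^3 + 18*sqrt(2)*d^3 - 72*d^2 - 6*sqrt(2)*d^2 + 24*d + 48*sqrt(2)*d - 12*sqrt(2) - 12)/(d^3 - 6*sqrt(2)*d^2 + 24*d - 16*sqrt(2))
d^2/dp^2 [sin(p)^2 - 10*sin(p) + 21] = 10*sin(p) + 2*cos(2*p)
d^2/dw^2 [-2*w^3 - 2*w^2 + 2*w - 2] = -12*w - 4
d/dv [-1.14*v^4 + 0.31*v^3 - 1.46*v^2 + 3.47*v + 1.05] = -4.56*v^3 + 0.93*v^2 - 2.92*v + 3.47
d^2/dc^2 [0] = 0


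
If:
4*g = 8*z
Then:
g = 2*z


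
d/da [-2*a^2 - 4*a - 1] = -4*a - 4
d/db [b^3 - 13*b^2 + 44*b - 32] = 3*b^2 - 26*b + 44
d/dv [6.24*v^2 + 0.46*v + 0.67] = 12.48*v + 0.46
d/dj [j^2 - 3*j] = 2*j - 3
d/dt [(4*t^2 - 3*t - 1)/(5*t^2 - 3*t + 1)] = 3*(t^2 + 6*t - 2)/(25*t^4 - 30*t^3 + 19*t^2 - 6*t + 1)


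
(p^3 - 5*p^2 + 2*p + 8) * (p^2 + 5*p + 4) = p^5 - 19*p^3 - 2*p^2 + 48*p + 32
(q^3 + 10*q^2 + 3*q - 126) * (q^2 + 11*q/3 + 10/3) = q^5 + 41*q^4/3 + 43*q^3 - 245*q^2/3 - 452*q - 420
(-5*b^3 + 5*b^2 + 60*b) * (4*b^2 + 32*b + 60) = -20*b^5 - 140*b^4 + 100*b^3 + 2220*b^2 + 3600*b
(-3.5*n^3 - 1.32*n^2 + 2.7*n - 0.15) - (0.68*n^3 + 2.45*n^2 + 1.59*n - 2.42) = -4.18*n^3 - 3.77*n^2 + 1.11*n + 2.27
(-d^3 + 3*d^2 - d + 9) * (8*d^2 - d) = -8*d^5 + 25*d^4 - 11*d^3 + 73*d^2 - 9*d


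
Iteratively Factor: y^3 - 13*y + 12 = (y - 1)*(y^2 + y - 12) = (y - 3)*(y - 1)*(y + 4)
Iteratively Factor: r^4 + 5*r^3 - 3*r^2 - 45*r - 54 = (r + 2)*(r^3 + 3*r^2 - 9*r - 27) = (r + 2)*(r + 3)*(r^2 - 9) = (r + 2)*(r + 3)^2*(r - 3)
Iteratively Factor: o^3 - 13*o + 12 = (o - 1)*(o^2 + o - 12) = (o - 1)*(o + 4)*(o - 3)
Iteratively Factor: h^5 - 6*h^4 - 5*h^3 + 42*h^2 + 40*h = (h)*(h^4 - 6*h^3 - 5*h^2 + 42*h + 40) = h*(h + 2)*(h^3 - 8*h^2 + 11*h + 20) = h*(h - 5)*(h + 2)*(h^2 - 3*h - 4) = h*(h - 5)*(h - 4)*(h + 2)*(h + 1)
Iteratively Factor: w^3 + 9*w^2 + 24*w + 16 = (w + 1)*(w^2 + 8*w + 16) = (w + 1)*(w + 4)*(w + 4)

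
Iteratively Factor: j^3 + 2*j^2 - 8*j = (j + 4)*(j^2 - 2*j) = (j - 2)*(j + 4)*(j)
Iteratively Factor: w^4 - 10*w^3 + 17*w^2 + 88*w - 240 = (w + 3)*(w^3 - 13*w^2 + 56*w - 80) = (w - 5)*(w + 3)*(w^2 - 8*w + 16) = (w - 5)*(w - 4)*(w + 3)*(w - 4)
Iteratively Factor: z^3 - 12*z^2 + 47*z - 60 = (z - 4)*(z^2 - 8*z + 15) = (z - 5)*(z - 4)*(z - 3)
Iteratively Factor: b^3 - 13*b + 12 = (b + 4)*(b^2 - 4*b + 3) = (b - 3)*(b + 4)*(b - 1)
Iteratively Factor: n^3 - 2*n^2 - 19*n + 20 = (n - 5)*(n^2 + 3*n - 4) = (n - 5)*(n + 4)*(n - 1)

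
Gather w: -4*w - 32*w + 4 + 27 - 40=-36*w - 9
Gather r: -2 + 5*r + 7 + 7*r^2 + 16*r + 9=7*r^2 + 21*r + 14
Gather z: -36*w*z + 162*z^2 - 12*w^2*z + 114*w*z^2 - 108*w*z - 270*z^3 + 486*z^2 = -270*z^3 + z^2*(114*w + 648) + z*(-12*w^2 - 144*w)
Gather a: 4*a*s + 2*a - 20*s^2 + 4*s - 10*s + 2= a*(4*s + 2) - 20*s^2 - 6*s + 2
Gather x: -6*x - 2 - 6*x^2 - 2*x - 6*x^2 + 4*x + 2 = -12*x^2 - 4*x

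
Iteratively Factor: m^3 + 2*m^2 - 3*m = (m + 3)*(m^2 - m) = (m - 1)*(m + 3)*(m)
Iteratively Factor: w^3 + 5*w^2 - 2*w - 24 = (w + 4)*(w^2 + w - 6) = (w - 2)*(w + 4)*(w + 3)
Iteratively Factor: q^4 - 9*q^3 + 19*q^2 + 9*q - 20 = (q - 4)*(q^3 - 5*q^2 - q + 5) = (q - 5)*(q - 4)*(q^2 - 1) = (q - 5)*(q - 4)*(q + 1)*(q - 1)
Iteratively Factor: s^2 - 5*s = (s - 5)*(s)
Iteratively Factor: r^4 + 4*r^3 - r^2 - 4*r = (r)*(r^3 + 4*r^2 - r - 4) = r*(r - 1)*(r^2 + 5*r + 4) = r*(r - 1)*(r + 4)*(r + 1)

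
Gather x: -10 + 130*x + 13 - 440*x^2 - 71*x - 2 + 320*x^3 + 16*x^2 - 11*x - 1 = 320*x^3 - 424*x^2 + 48*x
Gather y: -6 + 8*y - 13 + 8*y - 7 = 16*y - 26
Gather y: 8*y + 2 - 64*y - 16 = -56*y - 14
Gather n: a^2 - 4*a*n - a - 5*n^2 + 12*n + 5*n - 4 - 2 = a^2 - a - 5*n^2 + n*(17 - 4*a) - 6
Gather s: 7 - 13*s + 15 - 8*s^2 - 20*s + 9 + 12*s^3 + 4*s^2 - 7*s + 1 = 12*s^3 - 4*s^2 - 40*s + 32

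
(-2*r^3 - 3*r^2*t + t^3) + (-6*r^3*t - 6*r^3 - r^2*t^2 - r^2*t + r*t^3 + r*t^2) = -6*r^3*t - 8*r^3 - r^2*t^2 - 4*r^2*t + r*t^3 + r*t^2 + t^3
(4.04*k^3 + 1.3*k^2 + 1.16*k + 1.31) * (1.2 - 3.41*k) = -13.7764*k^4 + 0.414999999999999*k^3 - 2.3956*k^2 - 3.0751*k + 1.572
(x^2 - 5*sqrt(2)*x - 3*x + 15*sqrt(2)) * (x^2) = x^4 - 5*sqrt(2)*x^3 - 3*x^3 + 15*sqrt(2)*x^2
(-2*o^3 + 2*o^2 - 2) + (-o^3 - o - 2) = -3*o^3 + 2*o^2 - o - 4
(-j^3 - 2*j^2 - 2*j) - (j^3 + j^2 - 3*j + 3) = -2*j^3 - 3*j^2 + j - 3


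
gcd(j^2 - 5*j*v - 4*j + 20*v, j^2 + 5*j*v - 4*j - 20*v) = j - 4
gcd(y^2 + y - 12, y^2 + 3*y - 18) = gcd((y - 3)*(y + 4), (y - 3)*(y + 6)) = y - 3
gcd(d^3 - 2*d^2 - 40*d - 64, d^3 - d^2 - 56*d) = d - 8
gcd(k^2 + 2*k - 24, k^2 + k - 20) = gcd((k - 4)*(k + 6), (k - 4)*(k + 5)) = k - 4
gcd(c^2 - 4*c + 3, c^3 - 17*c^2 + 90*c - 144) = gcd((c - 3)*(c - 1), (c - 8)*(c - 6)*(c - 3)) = c - 3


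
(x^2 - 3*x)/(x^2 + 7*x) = (x - 3)/(x + 7)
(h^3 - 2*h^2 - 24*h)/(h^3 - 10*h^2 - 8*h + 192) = h/(h - 8)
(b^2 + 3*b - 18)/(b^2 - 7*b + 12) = (b + 6)/(b - 4)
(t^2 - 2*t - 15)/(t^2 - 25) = (t + 3)/(t + 5)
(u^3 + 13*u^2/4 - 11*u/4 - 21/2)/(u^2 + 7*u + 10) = (4*u^2 + 5*u - 21)/(4*(u + 5))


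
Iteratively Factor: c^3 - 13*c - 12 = (c + 1)*(c^2 - c - 12) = (c - 4)*(c + 1)*(c + 3)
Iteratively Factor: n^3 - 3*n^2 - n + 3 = (n - 1)*(n^2 - 2*n - 3) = (n - 1)*(n + 1)*(n - 3)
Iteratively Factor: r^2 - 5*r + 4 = (r - 4)*(r - 1)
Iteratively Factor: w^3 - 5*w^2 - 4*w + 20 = (w - 2)*(w^2 - 3*w - 10) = (w - 2)*(w + 2)*(w - 5)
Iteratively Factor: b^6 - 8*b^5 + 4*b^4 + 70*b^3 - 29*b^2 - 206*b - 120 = (b + 1)*(b^5 - 9*b^4 + 13*b^3 + 57*b^2 - 86*b - 120) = (b - 4)*(b + 1)*(b^4 - 5*b^3 - 7*b^2 + 29*b + 30) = (b - 4)*(b - 3)*(b + 1)*(b^3 - 2*b^2 - 13*b - 10) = (b - 4)*(b - 3)*(b + 1)^2*(b^2 - 3*b - 10) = (b - 4)*(b - 3)*(b + 1)^2*(b + 2)*(b - 5)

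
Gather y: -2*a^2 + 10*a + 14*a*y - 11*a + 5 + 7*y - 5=-2*a^2 - a + y*(14*a + 7)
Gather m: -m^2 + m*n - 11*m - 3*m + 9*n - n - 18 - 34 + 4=-m^2 + m*(n - 14) + 8*n - 48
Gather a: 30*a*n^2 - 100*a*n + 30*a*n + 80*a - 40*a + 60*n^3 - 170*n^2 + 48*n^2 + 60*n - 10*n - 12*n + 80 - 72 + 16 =a*(30*n^2 - 70*n + 40) + 60*n^3 - 122*n^2 + 38*n + 24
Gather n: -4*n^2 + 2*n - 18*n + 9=-4*n^2 - 16*n + 9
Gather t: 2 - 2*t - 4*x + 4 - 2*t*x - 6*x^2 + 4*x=t*(-2*x - 2) - 6*x^2 + 6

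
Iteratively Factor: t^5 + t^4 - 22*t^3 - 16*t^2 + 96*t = (t + 3)*(t^4 - 2*t^3 - 16*t^2 + 32*t) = (t - 2)*(t + 3)*(t^3 - 16*t) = (t - 4)*(t - 2)*(t + 3)*(t^2 + 4*t) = t*(t - 4)*(t - 2)*(t + 3)*(t + 4)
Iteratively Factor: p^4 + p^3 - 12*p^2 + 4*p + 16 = (p + 4)*(p^3 - 3*p^2 + 4) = (p - 2)*(p + 4)*(p^2 - p - 2) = (p - 2)*(p + 1)*(p + 4)*(p - 2)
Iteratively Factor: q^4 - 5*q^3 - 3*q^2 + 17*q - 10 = (q - 1)*(q^3 - 4*q^2 - 7*q + 10) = (q - 5)*(q - 1)*(q^2 + q - 2) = (q - 5)*(q - 1)*(q + 2)*(q - 1)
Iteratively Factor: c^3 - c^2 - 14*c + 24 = (c + 4)*(c^2 - 5*c + 6) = (c - 3)*(c + 4)*(c - 2)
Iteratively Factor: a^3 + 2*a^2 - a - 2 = (a + 1)*(a^2 + a - 2) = (a - 1)*(a + 1)*(a + 2)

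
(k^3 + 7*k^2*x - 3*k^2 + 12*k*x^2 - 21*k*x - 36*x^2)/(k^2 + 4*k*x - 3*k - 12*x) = k + 3*x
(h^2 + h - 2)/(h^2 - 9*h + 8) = (h + 2)/(h - 8)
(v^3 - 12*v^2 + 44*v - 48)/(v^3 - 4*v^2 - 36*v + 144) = (v - 2)/(v + 6)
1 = 1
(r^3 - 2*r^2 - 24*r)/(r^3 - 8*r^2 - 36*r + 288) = r*(r + 4)/(r^2 - 2*r - 48)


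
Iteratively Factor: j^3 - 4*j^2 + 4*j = (j - 2)*(j^2 - 2*j) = (j - 2)^2*(j)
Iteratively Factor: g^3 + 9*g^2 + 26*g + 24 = (g + 3)*(g^2 + 6*g + 8) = (g + 3)*(g + 4)*(g + 2)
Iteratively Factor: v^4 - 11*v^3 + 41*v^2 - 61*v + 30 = (v - 5)*(v^3 - 6*v^2 + 11*v - 6) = (v - 5)*(v - 3)*(v^2 - 3*v + 2) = (v - 5)*(v - 3)*(v - 1)*(v - 2)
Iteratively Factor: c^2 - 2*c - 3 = (c - 3)*(c + 1)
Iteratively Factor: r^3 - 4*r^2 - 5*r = (r - 5)*(r^2 + r) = r*(r - 5)*(r + 1)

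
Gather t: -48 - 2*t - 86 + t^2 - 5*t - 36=t^2 - 7*t - 170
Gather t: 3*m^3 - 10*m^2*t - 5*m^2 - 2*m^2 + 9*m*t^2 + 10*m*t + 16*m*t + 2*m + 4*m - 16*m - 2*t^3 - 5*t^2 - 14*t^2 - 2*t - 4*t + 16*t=3*m^3 - 7*m^2 - 10*m - 2*t^3 + t^2*(9*m - 19) + t*(-10*m^2 + 26*m + 10)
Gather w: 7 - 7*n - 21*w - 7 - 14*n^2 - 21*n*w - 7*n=-14*n^2 - 14*n + w*(-21*n - 21)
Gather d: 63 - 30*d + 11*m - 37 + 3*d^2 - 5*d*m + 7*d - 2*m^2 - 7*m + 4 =3*d^2 + d*(-5*m - 23) - 2*m^2 + 4*m + 30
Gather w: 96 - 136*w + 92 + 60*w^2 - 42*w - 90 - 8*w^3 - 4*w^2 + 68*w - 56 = -8*w^3 + 56*w^2 - 110*w + 42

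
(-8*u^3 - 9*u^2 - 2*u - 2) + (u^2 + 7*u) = -8*u^3 - 8*u^2 + 5*u - 2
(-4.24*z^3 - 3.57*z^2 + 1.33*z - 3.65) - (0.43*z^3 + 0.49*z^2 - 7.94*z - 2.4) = -4.67*z^3 - 4.06*z^2 + 9.27*z - 1.25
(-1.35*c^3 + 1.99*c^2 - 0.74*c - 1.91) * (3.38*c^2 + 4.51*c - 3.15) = -4.563*c^5 + 0.6377*c^4 + 10.7262*c^3 - 16.0617*c^2 - 6.2831*c + 6.0165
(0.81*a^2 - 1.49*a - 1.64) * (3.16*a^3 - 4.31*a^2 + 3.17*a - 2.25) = 2.5596*a^5 - 8.1995*a^4 + 3.8072*a^3 + 0.522599999999999*a^2 - 1.8463*a + 3.69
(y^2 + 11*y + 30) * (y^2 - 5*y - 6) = y^4 + 6*y^3 - 31*y^2 - 216*y - 180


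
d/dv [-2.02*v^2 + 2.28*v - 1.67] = 2.28 - 4.04*v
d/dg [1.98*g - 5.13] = 1.98000000000000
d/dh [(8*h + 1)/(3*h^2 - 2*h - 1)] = 6*(-4*h^2 - h - 1)/(9*h^4 - 12*h^3 - 2*h^2 + 4*h + 1)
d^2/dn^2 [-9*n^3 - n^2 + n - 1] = -54*n - 2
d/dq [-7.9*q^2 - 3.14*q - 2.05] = -15.8*q - 3.14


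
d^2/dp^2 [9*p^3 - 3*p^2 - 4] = 54*p - 6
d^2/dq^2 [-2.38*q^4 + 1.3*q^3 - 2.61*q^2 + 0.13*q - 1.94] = -28.56*q^2 + 7.8*q - 5.22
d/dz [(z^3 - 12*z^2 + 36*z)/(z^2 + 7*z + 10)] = (z^4 + 14*z^3 - 90*z^2 - 240*z + 360)/(z^4 + 14*z^3 + 69*z^2 + 140*z + 100)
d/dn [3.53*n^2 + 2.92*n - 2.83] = 7.06*n + 2.92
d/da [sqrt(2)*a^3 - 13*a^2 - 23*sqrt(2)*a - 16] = 3*sqrt(2)*a^2 - 26*a - 23*sqrt(2)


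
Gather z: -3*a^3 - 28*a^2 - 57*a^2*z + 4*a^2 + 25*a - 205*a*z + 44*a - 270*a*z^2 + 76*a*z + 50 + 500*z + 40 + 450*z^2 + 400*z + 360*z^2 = -3*a^3 - 24*a^2 + 69*a + z^2*(810 - 270*a) + z*(-57*a^2 - 129*a + 900) + 90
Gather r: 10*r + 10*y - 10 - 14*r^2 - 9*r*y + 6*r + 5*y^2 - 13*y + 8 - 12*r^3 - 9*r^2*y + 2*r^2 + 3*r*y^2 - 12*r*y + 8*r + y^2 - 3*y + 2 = -12*r^3 + r^2*(-9*y - 12) + r*(3*y^2 - 21*y + 24) + 6*y^2 - 6*y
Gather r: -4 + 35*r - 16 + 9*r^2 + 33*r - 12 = 9*r^2 + 68*r - 32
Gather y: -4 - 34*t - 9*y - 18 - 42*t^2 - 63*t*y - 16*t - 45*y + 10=-42*t^2 - 50*t + y*(-63*t - 54) - 12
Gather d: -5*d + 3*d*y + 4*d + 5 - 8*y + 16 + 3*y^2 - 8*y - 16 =d*(3*y - 1) + 3*y^2 - 16*y + 5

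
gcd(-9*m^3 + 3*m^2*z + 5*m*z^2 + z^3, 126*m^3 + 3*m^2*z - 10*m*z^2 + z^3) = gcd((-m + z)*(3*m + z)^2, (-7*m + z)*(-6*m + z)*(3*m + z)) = 3*m + z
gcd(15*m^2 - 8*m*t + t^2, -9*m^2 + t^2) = -3*m + t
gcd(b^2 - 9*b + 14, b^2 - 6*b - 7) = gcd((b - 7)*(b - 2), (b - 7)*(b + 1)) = b - 7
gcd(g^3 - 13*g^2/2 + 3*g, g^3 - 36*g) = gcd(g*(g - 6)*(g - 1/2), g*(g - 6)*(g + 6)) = g^2 - 6*g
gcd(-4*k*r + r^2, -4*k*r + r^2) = -4*k*r + r^2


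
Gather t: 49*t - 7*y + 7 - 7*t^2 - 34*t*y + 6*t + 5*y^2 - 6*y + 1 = -7*t^2 + t*(55 - 34*y) + 5*y^2 - 13*y + 8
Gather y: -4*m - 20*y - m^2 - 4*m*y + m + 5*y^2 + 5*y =-m^2 - 3*m + 5*y^2 + y*(-4*m - 15)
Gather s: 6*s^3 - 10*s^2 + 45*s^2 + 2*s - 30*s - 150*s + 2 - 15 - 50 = 6*s^3 + 35*s^2 - 178*s - 63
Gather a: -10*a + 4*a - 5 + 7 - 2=-6*a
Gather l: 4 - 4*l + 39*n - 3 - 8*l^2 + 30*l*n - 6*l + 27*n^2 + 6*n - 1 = -8*l^2 + l*(30*n - 10) + 27*n^2 + 45*n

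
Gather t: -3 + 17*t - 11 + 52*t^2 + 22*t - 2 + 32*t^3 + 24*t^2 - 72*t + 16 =32*t^3 + 76*t^2 - 33*t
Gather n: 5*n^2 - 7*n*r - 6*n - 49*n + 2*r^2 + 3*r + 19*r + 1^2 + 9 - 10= 5*n^2 + n*(-7*r - 55) + 2*r^2 + 22*r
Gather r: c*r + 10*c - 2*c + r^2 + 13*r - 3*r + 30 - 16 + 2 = 8*c + r^2 + r*(c + 10) + 16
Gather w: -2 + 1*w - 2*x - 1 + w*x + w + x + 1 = w*(x + 2) - x - 2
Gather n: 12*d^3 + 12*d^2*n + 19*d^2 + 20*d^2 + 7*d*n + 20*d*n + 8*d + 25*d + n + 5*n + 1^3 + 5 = 12*d^3 + 39*d^2 + 33*d + n*(12*d^2 + 27*d + 6) + 6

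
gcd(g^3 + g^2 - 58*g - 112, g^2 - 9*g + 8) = g - 8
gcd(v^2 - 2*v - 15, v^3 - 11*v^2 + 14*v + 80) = v - 5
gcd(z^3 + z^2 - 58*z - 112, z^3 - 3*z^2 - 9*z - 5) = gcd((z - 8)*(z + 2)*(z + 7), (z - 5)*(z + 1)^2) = 1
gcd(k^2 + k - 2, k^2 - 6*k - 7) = 1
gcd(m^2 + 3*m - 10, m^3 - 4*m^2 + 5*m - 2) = m - 2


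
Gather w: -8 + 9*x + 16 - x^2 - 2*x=-x^2 + 7*x + 8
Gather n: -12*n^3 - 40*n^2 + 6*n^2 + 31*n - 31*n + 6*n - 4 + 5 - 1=-12*n^3 - 34*n^2 + 6*n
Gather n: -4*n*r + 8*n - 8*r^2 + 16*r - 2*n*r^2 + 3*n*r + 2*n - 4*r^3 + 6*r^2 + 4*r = n*(-2*r^2 - r + 10) - 4*r^3 - 2*r^2 + 20*r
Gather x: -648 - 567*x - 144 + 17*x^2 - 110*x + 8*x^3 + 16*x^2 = 8*x^3 + 33*x^2 - 677*x - 792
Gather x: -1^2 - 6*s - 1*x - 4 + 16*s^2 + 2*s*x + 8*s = 16*s^2 + 2*s + x*(2*s - 1) - 5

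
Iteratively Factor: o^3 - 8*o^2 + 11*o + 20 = (o + 1)*(o^2 - 9*o + 20) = (o - 4)*(o + 1)*(o - 5)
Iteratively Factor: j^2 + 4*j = (j + 4)*(j)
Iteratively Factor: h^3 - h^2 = (h)*(h^2 - h) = h^2*(h - 1)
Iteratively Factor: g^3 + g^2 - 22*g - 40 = (g + 2)*(g^2 - g - 20) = (g + 2)*(g + 4)*(g - 5)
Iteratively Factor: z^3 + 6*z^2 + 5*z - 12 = (z + 4)*(z^2 + 2*z - 3) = (z - 1)*(z + 4)*(z + 3)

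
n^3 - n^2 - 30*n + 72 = (n - 4)*(n - 3)*(n + 6)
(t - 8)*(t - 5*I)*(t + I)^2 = t^4 - 8*t^3 - 3*I*t^3 + 9*t^2 + 24*I*t^2 - 72*t + 5*I*t - 40*I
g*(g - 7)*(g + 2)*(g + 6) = g^4 + g^3 - 44*g^2 - 84*g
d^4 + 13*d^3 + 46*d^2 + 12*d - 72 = (d - 1)*(d + 2)*(d + 6)^2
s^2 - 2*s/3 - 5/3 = (s - 5/3)*(s + 1)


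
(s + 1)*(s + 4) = s^2 + 5*s + 4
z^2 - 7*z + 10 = (z - 5)*(z - 2)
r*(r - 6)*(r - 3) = r^3 - 9*r^2 + 18*r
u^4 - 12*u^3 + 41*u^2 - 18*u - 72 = (u - 6)*(u - 4)*(u - 3)*(u + 1)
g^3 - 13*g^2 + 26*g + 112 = (g - 8)*(g - 7)*(g + 2)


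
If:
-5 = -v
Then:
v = 5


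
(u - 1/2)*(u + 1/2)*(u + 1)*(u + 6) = u^4 + 7*u^3 + 23*u^2/4 - 7*u/4 - 3/2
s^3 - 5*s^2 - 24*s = s*(s - 8)*(s + 3)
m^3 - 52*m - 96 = (m - 8)*(m + 2)*(m + 6)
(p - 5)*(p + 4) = p^2 - p - 20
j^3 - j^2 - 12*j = j*(j - 4)*(j + 3)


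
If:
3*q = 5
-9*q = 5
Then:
No Solution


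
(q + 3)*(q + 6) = q^2 + 9*q + 18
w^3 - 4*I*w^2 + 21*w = w*(w - 7*I)*(w + 3*I)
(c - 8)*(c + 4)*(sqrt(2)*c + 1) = sqrt(2)*c^3 - 4*sqrt(2)*c^2 + c^2 - 32*sqrt(2)*c - 4*c - 32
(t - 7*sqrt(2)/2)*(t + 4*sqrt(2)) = t^2 + sqrt(2)*t/2 - 28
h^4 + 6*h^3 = h^3*(h + 6)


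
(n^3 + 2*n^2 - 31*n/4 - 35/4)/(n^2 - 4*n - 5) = (n^2 + n - 35/4)/(n - 5)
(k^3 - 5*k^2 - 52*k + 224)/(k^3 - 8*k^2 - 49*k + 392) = (k - 4)/(k - 7)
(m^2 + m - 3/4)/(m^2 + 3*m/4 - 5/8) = 2*(2*m + 3)/(4*m + 5)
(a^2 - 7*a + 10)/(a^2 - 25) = (a - 2)/(a + 5)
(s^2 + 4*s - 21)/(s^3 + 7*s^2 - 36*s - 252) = (s - 3)/(s^2 - 36)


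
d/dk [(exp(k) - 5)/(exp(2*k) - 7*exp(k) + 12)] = (-(exp(k) - 5)*(2*exp(k) - 7) + exp(2*k) - 7*exp(k) + 12)*exp(k)/(exp(2*k) - 7*exp(k) + 12)^2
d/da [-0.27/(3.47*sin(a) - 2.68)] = 0.9369*cos(a)/(3.47*sin(a) - 2.68)^2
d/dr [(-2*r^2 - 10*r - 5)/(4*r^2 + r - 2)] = (38*r^2 + 48*r + 25)/(16*r^4 + 8*r^3 - 15*r^2 - 4*r + 4)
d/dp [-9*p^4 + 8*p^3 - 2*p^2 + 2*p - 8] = -36*p^3 + 24*p^2 - 4*p + 2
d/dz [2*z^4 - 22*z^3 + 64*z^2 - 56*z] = 8*z^3 - 66*z^2 + 128*z - 56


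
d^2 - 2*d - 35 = (d - 7)*(d + 5)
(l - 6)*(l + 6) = l^2 - 36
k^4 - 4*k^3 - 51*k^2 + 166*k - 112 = (k - 8)*(k - 2)*(k - 1)*(k + 7)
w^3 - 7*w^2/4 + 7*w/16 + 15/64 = (w - 5/4)*(w - 3/4)*(w + 1/4)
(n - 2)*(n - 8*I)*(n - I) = n^3 - 2*n^2 - 9*I*n^2 - 8*n + 18*I*n + 16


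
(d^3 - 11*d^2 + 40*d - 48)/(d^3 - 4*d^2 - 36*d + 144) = (d^2 - 7*d + 12)/(d^2 - 36)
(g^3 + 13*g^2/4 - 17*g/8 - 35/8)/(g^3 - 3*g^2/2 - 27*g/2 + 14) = (4*g^2 - g - 5)/(4*(g^2 - 5*g + 4))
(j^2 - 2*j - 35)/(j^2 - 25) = (j - 7)/(j - 5)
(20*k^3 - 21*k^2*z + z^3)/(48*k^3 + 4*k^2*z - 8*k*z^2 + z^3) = (-5*k^2 + 4*k*z + z^2)/(-12*k^2 - 4*k*z + z^2)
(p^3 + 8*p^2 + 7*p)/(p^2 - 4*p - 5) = p*(p + 7)/(p - 5)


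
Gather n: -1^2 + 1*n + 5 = n + 4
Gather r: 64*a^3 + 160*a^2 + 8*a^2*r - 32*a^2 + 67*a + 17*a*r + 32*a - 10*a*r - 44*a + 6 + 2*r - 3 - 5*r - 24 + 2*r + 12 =64*a^3 + 128*a^2 + 55*a + r*(8*a^2 + 7*a - 1) - 9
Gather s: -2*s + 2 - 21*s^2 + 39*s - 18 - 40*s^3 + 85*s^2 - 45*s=-40*s^3 + 64*s^2 - 8*s - 16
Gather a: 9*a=9*a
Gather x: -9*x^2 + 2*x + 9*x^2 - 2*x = 0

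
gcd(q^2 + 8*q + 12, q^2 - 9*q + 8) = 1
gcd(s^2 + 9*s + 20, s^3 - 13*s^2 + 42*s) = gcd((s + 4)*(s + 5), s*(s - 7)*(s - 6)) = 1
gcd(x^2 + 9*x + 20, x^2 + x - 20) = x + 5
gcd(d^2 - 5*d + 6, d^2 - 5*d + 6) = d^2 - 5*d + 6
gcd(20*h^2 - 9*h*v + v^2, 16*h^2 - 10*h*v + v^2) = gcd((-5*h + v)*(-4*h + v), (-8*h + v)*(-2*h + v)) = 1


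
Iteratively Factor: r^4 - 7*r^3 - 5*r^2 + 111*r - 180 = (r - 3)*(r^3 - 4*r^2 - 17*r + 60) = (r - 3)^2*(r^2 - r - 20) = (r - 5)*(r - 3)^2*(r + 4)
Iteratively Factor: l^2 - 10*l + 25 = (l - 5)*(l - 5)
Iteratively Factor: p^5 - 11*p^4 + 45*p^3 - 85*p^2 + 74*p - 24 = (p - 3)*(p^4 - 8*p^3 + 21*p^2 - 22*p + 8) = (p - 3)*(p - 1)*(p^3 - 7*p^2 + 14*p - 8) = (p - 3)*(p - 1)^2*(p^2 - 6*p + 8) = (p - 4)*(p - 3)*(p - 1)^2*(p - 2)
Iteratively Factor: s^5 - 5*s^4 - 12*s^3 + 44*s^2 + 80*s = (s - 4)*(s^4 - s^3 - 16*s^2 - 20*s) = (s - 4)*(s + 2)*(s^3 - 3*s^2 - 10*s) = (s - 4)*(s + 2)^2*(s^2 - 5*s) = (s - 5)*(s - 4)*(s + 2)^2*(s)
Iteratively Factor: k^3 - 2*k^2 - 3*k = (k)*(k^2 - 2*k - 3) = k*(k + 1)*(k - 3)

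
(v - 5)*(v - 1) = v^2 - 6*v + 5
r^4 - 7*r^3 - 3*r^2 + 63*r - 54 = (r - 6)*(r - 3)*(r - 1)*(r + 3)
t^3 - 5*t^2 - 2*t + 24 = (t - 4)*(t - 3)*(t + 2)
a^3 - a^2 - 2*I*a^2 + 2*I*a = a*(a - 1)*(a - 2*I)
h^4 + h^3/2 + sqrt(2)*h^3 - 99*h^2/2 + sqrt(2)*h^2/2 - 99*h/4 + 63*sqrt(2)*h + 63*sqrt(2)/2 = (h + 1/2)*(h - 7*sqrt(2)/2)*(h - 3*sqrt(2)/2)*(h + 6*sqrt(2))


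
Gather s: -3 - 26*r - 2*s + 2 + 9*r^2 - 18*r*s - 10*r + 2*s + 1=9*r^2 - 18*r*s - 36*r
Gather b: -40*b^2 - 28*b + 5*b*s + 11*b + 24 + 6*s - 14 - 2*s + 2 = -40*b^2 + b*(5*s - 17) + 4*s + 12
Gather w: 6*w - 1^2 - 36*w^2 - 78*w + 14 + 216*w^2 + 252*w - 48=180*w^2 + 180*w - 35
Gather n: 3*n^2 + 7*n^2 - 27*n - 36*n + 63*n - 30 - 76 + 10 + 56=10*n^2 - 40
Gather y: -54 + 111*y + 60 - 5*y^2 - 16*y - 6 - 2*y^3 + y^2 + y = -2*y^3 - 4*y^2 + 96*y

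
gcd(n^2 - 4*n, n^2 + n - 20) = n - 4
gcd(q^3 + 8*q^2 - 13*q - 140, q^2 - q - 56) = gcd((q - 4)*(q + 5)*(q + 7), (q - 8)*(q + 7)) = q + 7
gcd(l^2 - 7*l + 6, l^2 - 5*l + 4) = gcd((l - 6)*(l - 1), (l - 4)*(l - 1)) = l - 1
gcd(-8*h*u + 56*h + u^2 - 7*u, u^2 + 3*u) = 1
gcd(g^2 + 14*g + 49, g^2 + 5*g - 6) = 1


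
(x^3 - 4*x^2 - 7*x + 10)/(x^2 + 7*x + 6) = (x^3 - 4*x^2 - 7*x + 10)/(x^2 + 7*x + 6)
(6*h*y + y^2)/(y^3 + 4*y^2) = (6*h + y)/(y*(y + 4))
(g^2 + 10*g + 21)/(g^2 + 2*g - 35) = (g + 3)/(g - 5)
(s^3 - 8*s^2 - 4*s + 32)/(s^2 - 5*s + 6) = (s^2 - 6*s - 16)/(s - 3)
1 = 1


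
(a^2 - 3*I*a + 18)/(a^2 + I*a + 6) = (a - 6*I)/(a - 2*I)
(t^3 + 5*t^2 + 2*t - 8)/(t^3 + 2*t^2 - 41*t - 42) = (t^3 + 5*t^2 + 2*t - 8)/(t^3 + 2*t^2 - 41*t - 42)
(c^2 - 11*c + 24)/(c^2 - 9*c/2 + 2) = 2*(c^2 - 11*c + 24)/(2*c^2 - 9*c + 4)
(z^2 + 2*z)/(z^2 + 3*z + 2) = z/(z + 1)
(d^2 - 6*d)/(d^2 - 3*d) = (d - 6)/(d - 3)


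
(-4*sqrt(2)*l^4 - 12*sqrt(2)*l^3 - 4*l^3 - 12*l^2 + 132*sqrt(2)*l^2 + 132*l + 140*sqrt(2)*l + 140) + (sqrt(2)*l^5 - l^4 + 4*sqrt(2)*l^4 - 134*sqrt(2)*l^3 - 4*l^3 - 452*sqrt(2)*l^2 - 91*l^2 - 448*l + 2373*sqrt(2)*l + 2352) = sqrt(2)*l^5 - l^4 - 146*sqrt(2)*l^3 - 8*l^3 - 320*sqrt(2)*l^2 - 103*l^2 - 316*l + 2513*sqrt(2)*l + 2492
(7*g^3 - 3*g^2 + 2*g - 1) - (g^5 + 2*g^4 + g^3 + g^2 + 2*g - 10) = -g^5 - 2*g^4 + 6*g^3 - 4*g^2 + 9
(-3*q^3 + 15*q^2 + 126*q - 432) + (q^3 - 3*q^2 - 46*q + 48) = -2*q^3 + 12*q^2 + 80*q - 384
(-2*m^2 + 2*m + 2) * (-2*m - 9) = 4*m^3 + 14*m^2 - 22*m - 18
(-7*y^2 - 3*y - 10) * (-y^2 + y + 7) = 7*y^4 - 4*y^3 - 42*y^2 - 31*y - 70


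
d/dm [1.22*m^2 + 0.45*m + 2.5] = 2.44*m + 0.45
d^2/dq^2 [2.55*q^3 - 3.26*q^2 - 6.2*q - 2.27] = 15.3*q - 6.52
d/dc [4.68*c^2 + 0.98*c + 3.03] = 9.36*c + 0.98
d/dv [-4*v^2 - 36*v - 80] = -8*v - 36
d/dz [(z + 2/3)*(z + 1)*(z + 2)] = 3*z^2 + 22*z/3 + 4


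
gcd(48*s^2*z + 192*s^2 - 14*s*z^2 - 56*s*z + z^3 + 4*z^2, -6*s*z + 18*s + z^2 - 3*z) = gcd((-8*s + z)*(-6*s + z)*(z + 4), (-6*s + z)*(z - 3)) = -6*s + z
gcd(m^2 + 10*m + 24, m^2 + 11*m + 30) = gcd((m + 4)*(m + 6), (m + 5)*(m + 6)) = m + 6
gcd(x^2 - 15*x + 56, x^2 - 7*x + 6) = 1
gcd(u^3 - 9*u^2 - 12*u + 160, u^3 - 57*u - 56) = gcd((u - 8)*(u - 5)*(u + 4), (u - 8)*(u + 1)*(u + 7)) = u - 8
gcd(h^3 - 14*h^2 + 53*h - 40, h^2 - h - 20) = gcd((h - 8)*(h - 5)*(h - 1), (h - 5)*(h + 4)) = h - 5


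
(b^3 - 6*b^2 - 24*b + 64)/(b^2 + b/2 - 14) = 2*(b^2 - 10*b + 16)/(2*b - 7)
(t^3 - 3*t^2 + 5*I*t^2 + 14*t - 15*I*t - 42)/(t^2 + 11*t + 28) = (t^3 + t^2*(-3 + 5*I) + t*(14 - 15*I) - 42)/(t^2 + 11*t + 28)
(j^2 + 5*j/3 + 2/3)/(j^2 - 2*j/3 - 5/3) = (3*j + 2)/(3*j - 5)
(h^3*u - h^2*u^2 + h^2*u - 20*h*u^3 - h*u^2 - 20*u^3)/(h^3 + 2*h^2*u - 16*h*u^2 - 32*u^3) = u*(-h^2 + 5*h*u - h + 5*u)/(-h^2 + 2*h*u + 8*u^2)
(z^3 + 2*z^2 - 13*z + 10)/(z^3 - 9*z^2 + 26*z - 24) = (z^2 + 4*z - 5)/(z^2 - 7*z + 12)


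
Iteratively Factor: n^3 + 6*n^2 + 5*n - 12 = (n + 4)*(n^2 + 2*n - 3) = (n - 1)*(n + 4)*(n + 3)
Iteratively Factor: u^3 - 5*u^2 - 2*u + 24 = (u - 3)*(u^2 - 2*u - 8) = (u - 4)*(u - 3)*(u + 2)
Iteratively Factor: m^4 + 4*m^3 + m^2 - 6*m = (m - 1)*(m^3 + 5*m^2 + 6*m) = m*(m - 1)*(m^2 + 5*m + 6) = m*(m - 1)*(m + 3)*(m + 2)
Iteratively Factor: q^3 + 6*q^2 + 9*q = (q + 3)*(q^2 + 3*q) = q*(q + 3)*(q + 3)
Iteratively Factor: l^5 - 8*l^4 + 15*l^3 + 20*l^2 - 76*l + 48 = (l + 2)*(l^4 - 10*l^3 + 35*l^2 - 50*l + 24) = (l - 1)*(l + 2)*(l^3 - 9*l^2 + 26*l - 24) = (l - 4)*(l - 1)*(l + 2)*(l^2 - 5*l + 6) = (l - 4)*(l - 3)*(l - 1)*(l + 2)*(l - 2)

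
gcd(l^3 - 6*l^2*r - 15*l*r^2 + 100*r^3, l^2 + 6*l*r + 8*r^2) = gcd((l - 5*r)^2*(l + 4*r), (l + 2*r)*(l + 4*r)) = l + 4*r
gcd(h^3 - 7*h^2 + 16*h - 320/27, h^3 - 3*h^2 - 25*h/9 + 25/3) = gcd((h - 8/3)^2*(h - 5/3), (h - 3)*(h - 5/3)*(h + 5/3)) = h - 5/3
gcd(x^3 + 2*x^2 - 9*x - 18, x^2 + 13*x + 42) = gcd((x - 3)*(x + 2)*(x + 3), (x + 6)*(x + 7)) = 1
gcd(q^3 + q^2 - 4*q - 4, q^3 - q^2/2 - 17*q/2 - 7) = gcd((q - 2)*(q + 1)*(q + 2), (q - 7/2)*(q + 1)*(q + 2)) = q^2 + 3*q + 2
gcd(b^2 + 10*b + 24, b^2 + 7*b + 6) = b + 6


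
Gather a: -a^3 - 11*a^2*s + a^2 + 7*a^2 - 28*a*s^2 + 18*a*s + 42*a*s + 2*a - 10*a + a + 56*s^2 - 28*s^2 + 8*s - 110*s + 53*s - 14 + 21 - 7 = -a^3 + a^2*(8 - 11*s) + a*(-28*s^2 + 60*s - 7) + 28*s^2 - 49*s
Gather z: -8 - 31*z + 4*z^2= 4*z^2 - 31*z - 8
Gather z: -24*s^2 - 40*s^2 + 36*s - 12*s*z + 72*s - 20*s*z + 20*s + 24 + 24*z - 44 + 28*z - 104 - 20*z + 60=-64*s^2 + 128*s + z*(32 - 32*s) - 64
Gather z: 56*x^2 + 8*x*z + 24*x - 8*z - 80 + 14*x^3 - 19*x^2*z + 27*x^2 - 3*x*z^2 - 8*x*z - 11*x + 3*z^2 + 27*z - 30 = 14*x^3 + 83*x^2 + 13*x + z^2*(3 - 3*x) + z*(19 - 19*x^2) - 110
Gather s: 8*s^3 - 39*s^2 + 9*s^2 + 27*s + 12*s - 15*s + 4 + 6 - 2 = 8*s^3 - 30*s^2 + 24*s + 8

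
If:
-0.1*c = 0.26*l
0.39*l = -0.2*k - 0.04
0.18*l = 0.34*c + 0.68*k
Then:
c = 0.15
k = -0.09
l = -0.06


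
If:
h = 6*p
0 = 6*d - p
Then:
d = p/6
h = 6*p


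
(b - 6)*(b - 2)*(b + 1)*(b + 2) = b^4 - 5*b^3 - 10*b^2 + 20*b + 24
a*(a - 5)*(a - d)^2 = a^4 - 2*a^3*d - 5*a^3 + a^2*d^2 + 10*a^2*d - 5*a*d^2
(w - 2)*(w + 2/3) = w^2 - 4*w/3 - 4/3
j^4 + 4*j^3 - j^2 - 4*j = j*(j - 1)*(j + 1)*(j + 4)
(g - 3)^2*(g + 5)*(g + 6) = g^4 + 5*g^3 - 27*g^2 - 81*g + 270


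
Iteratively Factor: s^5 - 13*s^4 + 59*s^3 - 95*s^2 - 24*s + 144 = (s - 4)*(s^4 - 9*s^3 + 23*s^2 - 3*s - 36) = (s - 4)*(s + 1)*(s^3 - 10*s^2 + 33*s - 36) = (s - 4)^2*(s + 1)*(s^2 - 6*s + 9) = (s - 4)^2*(s - 3)*(s + 1)*(s - 3)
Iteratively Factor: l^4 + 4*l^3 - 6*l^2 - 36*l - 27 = (l - 3)*(l^3 + 7*l^2 + 15*l + 9) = (l - 3)*(l + 1)*(l^2 + 6*l + 9) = (l - 3)*(l + 1)*(l + 3)*(l + 3)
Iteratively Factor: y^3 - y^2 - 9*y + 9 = (y - 3)*(y^2 + 2*y - 3) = (y - 3)*(y - 1)*(y + 3)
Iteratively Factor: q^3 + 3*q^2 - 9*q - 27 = (q - 3)*(q^2 + 6*q + 9) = (q - 3)*(q + 3)*(q + 3)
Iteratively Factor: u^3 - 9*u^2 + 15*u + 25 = (u - 5)*(u^2 - 4*u - 5) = (u - 5)*(u + 1)*(u - 5)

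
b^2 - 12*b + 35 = (b - 7)*(b - 5)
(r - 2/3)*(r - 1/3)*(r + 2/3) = r^3 - r^2/3 - 4*r/9 + 4/27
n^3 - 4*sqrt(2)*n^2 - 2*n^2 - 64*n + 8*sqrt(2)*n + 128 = (n - 2)*(n - 8*sqrt(2))*(n + 4*sqrt(2))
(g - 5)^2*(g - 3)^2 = g^4 - 16*g^3 + 94*g^2 - 240*g + 225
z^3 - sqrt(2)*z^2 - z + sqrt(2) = (z - 1)*(z + 1)*(z - sqrt(2))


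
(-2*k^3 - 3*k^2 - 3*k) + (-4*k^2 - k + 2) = -2*k^3 - 7*k^2 - 4*k + 2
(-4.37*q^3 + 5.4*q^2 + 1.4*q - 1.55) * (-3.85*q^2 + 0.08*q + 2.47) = 16.8245*q^5 - 21.1396*q^4 - 15.7519*q^3 + 19.4175*q^2 + 3.334*q - 3.8285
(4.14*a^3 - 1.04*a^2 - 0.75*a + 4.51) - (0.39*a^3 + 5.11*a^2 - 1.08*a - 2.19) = 3.75*a^3 - 6.15*a^2 + 0.33*a + 6.7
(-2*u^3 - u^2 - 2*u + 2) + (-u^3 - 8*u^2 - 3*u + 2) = -3*u^3 - 9*u^2 - 5*u + 4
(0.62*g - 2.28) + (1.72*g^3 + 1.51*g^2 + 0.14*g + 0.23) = 1.72*g^3 + 1.51*g^2 + 0.76*g - 2.05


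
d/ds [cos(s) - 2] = -sin(s)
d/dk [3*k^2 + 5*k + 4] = 6*k + 5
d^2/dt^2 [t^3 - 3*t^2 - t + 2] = 6*t - 6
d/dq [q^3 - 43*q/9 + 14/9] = 3*q^2 - 43/9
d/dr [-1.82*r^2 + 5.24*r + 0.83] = 5.24 - 3.64*r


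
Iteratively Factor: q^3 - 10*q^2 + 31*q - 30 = (q - 5)*(q^2 - 5*q + 6) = (q - 5)*(q - 3)*(q - 2)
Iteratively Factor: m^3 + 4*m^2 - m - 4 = (m - 1)*(m^2 + 5*m + 4) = (m - 1)*(m + 4)*(m + 1)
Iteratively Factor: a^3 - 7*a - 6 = (a + 1)*(a^2 - a - 6) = (a + 1)*(a + 2)*(a - 3)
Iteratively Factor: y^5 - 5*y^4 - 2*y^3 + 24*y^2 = (y)*(y^4 - 5*y^3 - 2*y^2 + 24*y) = y^2*(y^3 - 5*y^2 - 2*y + 24) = y^2*(y - 4)*(y^2 - y - 6) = y^2*(y - 4)*(y - 3)*(y + 2)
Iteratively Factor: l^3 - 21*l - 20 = (l + 1)*(l^2 - l - 20) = (l + 1)*(l + 4)*(l - 5)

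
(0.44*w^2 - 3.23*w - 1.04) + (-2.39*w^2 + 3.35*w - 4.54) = -1.95*w^2 + 0.12*w - 5.58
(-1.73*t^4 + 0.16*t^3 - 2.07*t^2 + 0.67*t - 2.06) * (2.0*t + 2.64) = -3.46*t^5 - 4.2472*t^4 - 3.7176*t^3 - 4.1248*t^2 - 2.3512*t - 5.4384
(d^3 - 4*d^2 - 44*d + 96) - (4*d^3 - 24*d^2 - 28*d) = -3*d^3 + 20*d^2 - 16*d + 96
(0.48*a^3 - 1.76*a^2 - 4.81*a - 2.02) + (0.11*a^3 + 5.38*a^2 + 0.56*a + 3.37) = 0.59*a^3 + 3.62*a^2 - 4.25*a + 1.35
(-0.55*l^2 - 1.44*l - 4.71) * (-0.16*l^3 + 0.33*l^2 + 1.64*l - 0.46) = 0.088*l^5 + 0.0489*l^4 - 0.6236*l^3 - 3.6629*l^2 - 7.062*l + 2.1666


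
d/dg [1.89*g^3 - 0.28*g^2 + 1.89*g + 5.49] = 5.67*g^2 - 0.56*g + 1.89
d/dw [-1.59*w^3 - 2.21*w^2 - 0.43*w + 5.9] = -4.77*w^2 - 4.42*w - 0.43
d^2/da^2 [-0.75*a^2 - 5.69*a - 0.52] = -1.50000000000000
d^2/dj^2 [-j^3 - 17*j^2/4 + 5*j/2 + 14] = -6*j - 17/2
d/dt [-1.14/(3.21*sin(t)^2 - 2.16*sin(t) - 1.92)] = (7.3188*sin(t) - 2.4624)*cos(t)/(-3.21*sin(t)^2 + 2.16*sin(t) + 1.92)^2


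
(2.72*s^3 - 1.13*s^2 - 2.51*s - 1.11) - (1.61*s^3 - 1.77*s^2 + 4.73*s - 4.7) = 1.11*s^3 + 0.64*s^2 - 7.24*s + 3.59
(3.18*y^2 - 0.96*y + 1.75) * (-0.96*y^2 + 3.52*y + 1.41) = -3.0528*y^4 + 12.1152*y^3 - 0.5754*y^2 + 4.8064*y + 2.4675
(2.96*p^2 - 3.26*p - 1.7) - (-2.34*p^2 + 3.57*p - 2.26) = 5.3*p^2 - 6.83*p + 0.56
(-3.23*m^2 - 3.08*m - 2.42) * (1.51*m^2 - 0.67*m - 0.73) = -4.8773*m^4 - 2.4867*m^3 + 0.7673*m^2 + 3.8698*m + 1.7666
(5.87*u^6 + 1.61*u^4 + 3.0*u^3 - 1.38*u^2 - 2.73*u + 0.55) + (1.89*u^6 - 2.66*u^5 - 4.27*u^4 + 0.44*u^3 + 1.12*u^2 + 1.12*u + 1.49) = 7.76*u^6 - 2.66*u^5 - 2.66*u^4 + 3.44*u^3 - 0.26*u^2 - 1.61*u + 2.04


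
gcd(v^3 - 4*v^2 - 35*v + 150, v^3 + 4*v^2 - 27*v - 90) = v^2 + v - 30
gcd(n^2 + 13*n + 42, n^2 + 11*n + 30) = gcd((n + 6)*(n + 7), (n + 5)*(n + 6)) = n + 6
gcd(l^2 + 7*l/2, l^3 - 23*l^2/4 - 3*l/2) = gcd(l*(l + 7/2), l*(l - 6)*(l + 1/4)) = l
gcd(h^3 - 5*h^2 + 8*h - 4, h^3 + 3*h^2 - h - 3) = h - 1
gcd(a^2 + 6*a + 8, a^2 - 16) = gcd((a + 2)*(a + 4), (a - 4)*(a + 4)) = a + 4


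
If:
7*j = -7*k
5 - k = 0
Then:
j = -5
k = 5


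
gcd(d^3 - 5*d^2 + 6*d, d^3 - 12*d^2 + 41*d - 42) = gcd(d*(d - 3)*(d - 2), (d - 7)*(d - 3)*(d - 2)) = d^2 - 5*d + 6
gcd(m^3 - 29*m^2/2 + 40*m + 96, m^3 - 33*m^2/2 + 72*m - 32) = m^2 - 16*m + 64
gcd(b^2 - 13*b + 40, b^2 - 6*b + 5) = b - 5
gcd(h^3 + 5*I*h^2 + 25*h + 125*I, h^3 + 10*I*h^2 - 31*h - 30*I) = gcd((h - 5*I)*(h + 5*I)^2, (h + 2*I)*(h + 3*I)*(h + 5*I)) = h + 5*I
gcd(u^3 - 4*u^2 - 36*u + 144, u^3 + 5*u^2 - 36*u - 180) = u^2 - 36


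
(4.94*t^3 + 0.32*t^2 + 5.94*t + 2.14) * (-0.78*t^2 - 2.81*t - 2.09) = -3.8532*t^5 - 14.131*t^4 - 15.857*t^3 - 19.0294*t^2 - 18.428*t - 4.4726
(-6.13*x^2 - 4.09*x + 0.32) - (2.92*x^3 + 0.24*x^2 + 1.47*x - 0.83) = -2.92*x^3 - 6.37*x^2 - 5.56*x + 1.15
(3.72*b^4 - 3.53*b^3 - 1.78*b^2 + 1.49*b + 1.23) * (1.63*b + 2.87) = 6.0636*b^5 + 4.9225*b^4 - 13.0325*b^3 - 2.6799*b^2 + 6.2812*b + 3.5301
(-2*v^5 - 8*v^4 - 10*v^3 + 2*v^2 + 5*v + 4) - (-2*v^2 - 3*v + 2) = -2*v^5 - 8*v^4 - 10*v^3 + 4*v^2 + 8*v + 2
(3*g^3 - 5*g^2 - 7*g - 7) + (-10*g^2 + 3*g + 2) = 3*g^3 - 15*g^2 - 4*g - 5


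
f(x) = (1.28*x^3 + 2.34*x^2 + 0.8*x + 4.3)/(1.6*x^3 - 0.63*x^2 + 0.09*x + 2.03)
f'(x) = (-4.8*x^2 + 1.26*x - 0.09)*(1.28*x^3 + 2.34*x^2 + 0.8*x + 4.3)/(1.6*x^3 - 0.63*x^2 + 0.09*x + 2.03)^2 + (3.84*x^2 + 4.68*x + 0.8)/(1.6*x^3 - 0.63*x^2 + 0.09*x + 2.03)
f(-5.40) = 0.50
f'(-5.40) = -0.05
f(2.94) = 1.58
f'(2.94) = -0.33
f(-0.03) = 2.11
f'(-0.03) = 0.19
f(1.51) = 2.44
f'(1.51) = -0.91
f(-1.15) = -3.38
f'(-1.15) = -20.26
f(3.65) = 1.40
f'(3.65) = -0.20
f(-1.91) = -0.21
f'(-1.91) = -0.86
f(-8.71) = 0.61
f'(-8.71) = -0.02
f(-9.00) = 0.61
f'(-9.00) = -0.02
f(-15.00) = 0.69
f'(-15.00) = -0.01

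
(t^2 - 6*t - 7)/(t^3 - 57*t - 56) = (t - 7)/(t^2 - t - 56)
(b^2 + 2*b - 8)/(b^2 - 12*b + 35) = (b^2 + 2*b - 8)/(b^2 - 12*b + 35)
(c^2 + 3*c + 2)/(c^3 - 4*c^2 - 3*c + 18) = (c + 1)/(c^2 - 6*c + 9)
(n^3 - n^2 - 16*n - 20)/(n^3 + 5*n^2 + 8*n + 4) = (n - 5)/(n + 1)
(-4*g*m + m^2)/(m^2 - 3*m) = (-4*g + m)/(m - 3)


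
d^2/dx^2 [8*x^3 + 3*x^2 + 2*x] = 48*x + 6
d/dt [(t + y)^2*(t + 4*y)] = 3*(t + y)*(t + 3*y)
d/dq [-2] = 0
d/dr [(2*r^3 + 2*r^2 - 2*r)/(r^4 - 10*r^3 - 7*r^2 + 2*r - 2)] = 2*(-r^6 - 2*r^5 + 6*r^4 - 16*r^3 - 11*r^2 - 4*r + 2)/(r^8 - 20*r^7 + 86*r^6 + 144*r^5 + 5*r^4 + 12*r^3 + 32*r^2 - 8*r + 4)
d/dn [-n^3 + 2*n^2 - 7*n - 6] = -3*n^2 + 4*n - 7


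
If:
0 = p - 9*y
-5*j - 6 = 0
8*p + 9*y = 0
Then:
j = -6/5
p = 0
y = 0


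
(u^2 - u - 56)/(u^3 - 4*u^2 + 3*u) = (u^2 - u - 56)/(u*(u^2 - 4*u + 3))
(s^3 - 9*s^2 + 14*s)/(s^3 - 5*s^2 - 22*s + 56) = s/(s + 4)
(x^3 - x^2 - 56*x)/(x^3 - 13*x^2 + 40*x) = (x + 7)/(x - 5)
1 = 1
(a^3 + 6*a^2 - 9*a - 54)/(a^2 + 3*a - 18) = a + 3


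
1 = 1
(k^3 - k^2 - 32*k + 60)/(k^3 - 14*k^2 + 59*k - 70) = (k + 6)/(k - 7)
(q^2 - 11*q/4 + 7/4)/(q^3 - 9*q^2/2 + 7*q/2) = (4*q - 7)/(2*q*(2*q - 7))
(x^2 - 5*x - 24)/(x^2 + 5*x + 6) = (x - 8)/(x + 2)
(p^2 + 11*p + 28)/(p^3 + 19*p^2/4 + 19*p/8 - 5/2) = 8*(p + 7)/(8*p^2 + 6*p - 5)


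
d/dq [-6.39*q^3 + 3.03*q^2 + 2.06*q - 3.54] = -19.17*q^2 + 6.06*q + 2.06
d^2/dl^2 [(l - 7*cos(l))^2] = 14*l*cos(l) + 196*sin(l)^2 + 28*sin(l) - 96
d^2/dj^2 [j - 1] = 0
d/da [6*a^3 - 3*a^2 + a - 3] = 18*a^2 - 6*a + 1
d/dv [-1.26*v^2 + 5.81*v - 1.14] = 5.81 - 2.52*v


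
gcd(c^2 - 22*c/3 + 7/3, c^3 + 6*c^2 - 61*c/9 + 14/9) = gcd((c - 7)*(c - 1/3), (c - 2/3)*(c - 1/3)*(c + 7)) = c - 1/3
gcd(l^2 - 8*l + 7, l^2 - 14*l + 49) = l - 7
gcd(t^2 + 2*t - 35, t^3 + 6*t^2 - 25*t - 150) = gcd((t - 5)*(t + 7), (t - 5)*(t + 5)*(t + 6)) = t - 5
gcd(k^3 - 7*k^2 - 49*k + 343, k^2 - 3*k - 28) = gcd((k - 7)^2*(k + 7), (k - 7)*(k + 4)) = k - 7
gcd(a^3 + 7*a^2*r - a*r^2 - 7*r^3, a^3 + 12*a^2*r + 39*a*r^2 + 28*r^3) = a^2 + 8*a*r + 7*r^2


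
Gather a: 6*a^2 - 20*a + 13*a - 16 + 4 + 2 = 6*a^2 - 7*a - 10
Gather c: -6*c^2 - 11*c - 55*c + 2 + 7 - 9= -6*c^2 - 66*c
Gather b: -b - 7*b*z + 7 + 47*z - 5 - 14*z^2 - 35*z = b*(-7*z - 1) - 14*z^2 + 12*z + 2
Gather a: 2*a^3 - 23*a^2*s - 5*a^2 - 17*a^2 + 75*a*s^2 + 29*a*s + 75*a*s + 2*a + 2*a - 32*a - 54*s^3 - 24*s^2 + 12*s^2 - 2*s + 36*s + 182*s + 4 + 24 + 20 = 2*a^3 + a^2*(-23*s - 22) + a*(75*s^2 + 104*s - 28) - 54*s^3 - 12*s^2 + 216*s + 48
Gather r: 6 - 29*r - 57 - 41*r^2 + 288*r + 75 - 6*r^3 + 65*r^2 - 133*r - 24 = -6*r^3 + 24*r^2 + 126*r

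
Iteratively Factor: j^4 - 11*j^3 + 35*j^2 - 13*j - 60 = (j - 3)*(j^3 - 8*j^2 + 11*j + 20) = (j - 5)*(j - 3)*(j^2 - 3*j - 4) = (j - 5)*(j - 4)*(j - 3)*(j + 1)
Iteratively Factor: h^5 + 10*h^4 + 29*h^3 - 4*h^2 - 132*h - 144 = (h + 2)*(h^4 + 8*h^3 + 13*h^2 - 30*h - 72) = (h + 2)*(h + 4)*(h^3 + 4*h^2 - 3*h - 18) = (h + 2)*(h + 3)*(h + 4)*(h^2 + h - 6) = (h + 2)*(h + 3)^2*(h + 4)*(h - 2)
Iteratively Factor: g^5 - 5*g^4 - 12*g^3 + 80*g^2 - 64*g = (g + 4)*(g^4 - 9*g^3 + 24*g^2 - 16*g) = (g - 1)*(g + 4)*(g^3 - 8*g^2 + 16*g) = (g - 4)*(g - 1)*(g + 4)*(g^2 - 4*g) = (g - 4)^2*(g - 1)*(g + 4)*(g)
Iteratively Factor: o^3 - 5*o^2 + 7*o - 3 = (o - 1)*(o^2 - 4*o + 3) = (o - 1)^2*(o - 3)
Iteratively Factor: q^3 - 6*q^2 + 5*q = (q)*(q^2 - 6*q + 5) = q*(q - 5)*(q - 1)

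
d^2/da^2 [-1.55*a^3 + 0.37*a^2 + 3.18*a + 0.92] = 0.74 - 9.3*a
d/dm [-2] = 0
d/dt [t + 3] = 1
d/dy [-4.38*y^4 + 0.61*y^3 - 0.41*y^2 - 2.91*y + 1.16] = -17.52*y^3 + 1.83*y^2 - 0.82*y - 2.91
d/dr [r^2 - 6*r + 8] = 2*r - 6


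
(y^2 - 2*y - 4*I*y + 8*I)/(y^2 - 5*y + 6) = (y - 4*I)/(y - 3)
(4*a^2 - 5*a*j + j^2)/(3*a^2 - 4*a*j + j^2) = (4*a - j)/(3*a - j)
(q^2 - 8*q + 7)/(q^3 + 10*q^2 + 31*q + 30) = (q^2 - 8*q + 7)/(q^3 + 10*q^2 + 31*q + 30)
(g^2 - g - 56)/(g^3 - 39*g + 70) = (g - 8)/(g^2 - 7*g + 10)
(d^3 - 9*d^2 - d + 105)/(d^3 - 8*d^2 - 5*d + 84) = (d - 5)/(d - 4)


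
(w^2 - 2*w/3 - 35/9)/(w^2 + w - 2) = (w^2 - 2*w/3 - 35/9)/(w^2 + w - 2)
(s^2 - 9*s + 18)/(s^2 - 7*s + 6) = (s - 3)/(s - 1)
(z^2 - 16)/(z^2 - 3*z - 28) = (z - 4)/(z - 7)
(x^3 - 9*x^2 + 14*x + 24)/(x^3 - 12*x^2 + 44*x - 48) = (x + 1)/(x - 2)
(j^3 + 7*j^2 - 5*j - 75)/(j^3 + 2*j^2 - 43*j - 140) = (j^2 + 2*j - 15)/(j^2 - 3*j - 28)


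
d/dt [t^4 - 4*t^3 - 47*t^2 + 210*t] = 4*t^3 - 12*t^2 - 94*t + 210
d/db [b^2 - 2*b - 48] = 2*b - 2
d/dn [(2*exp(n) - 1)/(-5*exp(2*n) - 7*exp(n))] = (10*exp(2*n) - 10*exp(n) - 7)*exp(-n)/(25*exp(2*n) + 70*exp(n) + 49)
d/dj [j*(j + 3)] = 2*j + 3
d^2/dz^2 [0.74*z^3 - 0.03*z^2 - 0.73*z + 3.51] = 4.44*z - 0.06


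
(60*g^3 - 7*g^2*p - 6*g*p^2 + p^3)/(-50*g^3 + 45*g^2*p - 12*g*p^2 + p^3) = (-12*g^2 - g*p + p^2)/(10*g^2 - 7*g*p + p^2)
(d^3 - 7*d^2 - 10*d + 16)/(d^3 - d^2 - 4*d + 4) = (d - 8)/(d - 2)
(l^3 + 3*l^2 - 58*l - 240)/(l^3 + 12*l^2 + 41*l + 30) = (l - 8)/(l + 1)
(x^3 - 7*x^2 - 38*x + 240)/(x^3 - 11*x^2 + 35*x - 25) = (x^2 - 2*x - 48)/(x^2 - 6*x + 5)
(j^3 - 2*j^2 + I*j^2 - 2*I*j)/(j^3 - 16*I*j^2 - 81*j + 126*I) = j*(j^2 + j*(-2 + I) - 2*I)/(j^3 - 16*I*j^2 - 81*j + 126*I)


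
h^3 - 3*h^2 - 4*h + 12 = (h - 3)*(h - 2)*(h + 2)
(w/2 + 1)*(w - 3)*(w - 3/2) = w^3/2 - 5*w^2/4 - 9*w/4 + 9/2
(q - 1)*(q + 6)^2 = q^3 + 11*q^2 + 24*q - 36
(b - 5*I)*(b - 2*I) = b^2 - 7*I*b - 10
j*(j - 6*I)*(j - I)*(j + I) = j^4 - 6*I*j^3 + j^2 - 6*I*j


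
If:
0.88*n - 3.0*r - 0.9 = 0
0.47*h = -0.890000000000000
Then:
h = -1.89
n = 3.40909090909091*r + 1.02272727272727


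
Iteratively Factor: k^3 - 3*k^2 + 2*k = (k)*(k^2 - 3*k + 2) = k*(k - 1)*(k - 2)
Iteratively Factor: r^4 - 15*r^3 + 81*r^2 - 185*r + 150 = (r - 5)*(r^3 - 10*r^2 + 31*r - 30) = (r - 5)^2*(r^2 - 5*r + 6) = (r - 5)^2*(r - 3)*(r - 2)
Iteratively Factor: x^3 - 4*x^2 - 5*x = (x + 1)*(x^2 - 5*x) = (x - 5)*(x + 1)*(x)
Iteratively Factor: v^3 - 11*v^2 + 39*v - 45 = (v - 3)*(v^2 - 8*v + 15) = (v - 3)^2*(v - 5)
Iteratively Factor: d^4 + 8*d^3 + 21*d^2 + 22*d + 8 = (d + 4)*(d^3 + 4*d^2 + 5*d + 2) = (d + 1)*(d + 4)*(d^2 + 3*d + 2) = (d + 1)*(d + 2)*(d + 4)*(d + 1)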